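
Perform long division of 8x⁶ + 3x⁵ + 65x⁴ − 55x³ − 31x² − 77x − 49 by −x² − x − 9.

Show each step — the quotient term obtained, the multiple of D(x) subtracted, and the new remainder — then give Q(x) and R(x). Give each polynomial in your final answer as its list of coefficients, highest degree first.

Q = [-8, 5, 2, 8, 5]; R = [-4]

Step 1: lead(8x⁶ + 3x⁵ + 65x⁴ − 55x³ − 31x² − 77x − 49) ÷ lead(D) = 8x⁶ ÷ −x² = −8x⁴. Subtract (−8x⁴)·D = 8x⁶ + 8x⁵ + 72x⁴. Remainder: −5x⁵ − 7x⁴ − 55x³ − 31x² − 77x − 49.
Step 2: lead(−5x⁵ − 7x⁴ − 55x³ − 31x² − 77x − 49) ÷ lead(D) = −5x⁵ ÷ −x² = 5x³. Subtract (5x³)·D = −5x⁵ − 5x⁴ − 45x³. Remainder: −2x⁴ − 10x³ − 31x² − 77x − 49.
Step 3: lead(−2x⁴ − 10x³ − 31x² − 77x − 49) ÷ lead(D) = −2x⁴ ÷ −x² = 2x². Subtract (2x²)·D = −2x⁴ − 2x³ − 18x². Remainder: −8x³ − 13x² − 77x − 49.
Step 4: lead(−8x³ − 13x² − 77x − 49) ÷ lead(D) = −8x³ ÷ −x² = 8x. Subtract (8x)·D = −8x³ − 8x² − 72x. Remainder: −5x² − 5x − 49.
Step 5: lead(−5x² − 5x − 49) ÷ lead(D) = −5x² ÷ −x² = 5. Subtract (5)·D = −5x² − 5x − 45. Remainder: −4.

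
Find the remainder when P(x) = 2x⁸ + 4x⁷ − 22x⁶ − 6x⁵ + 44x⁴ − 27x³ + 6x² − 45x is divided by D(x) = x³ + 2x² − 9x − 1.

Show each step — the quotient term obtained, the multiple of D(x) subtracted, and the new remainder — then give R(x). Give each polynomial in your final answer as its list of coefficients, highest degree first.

R = [5]

Step 1: lead(2x⁸ + 4x⁷ − 22x⁶ − 6x⁵ + 44x⁴ − 27x³ + 6x² − 45x) ÷ lead(D) = 2x⁸ ÷ x³ = 2x⁵. Subtract (2x⁵)·D = 2x⁸ + 4x⁷ − 18x⁶ − 2x⁵. Remainder: −4x⁶ − 4x⁵ + 44x⁴ − 27x³ + 6x² − 45x.
Step 2: lead(−4x⁶ − 4x⁵ + 44x⁴ − 27x³ + 6x² − 45x) ÷ lead(D) = −4x⁶ ÷ x³ = −4x³. Subtract (−4x³)·D = −4x⁶ − 8x⁵ + 36x⁴ + 4x³. Remainder: 4x⁵ + 8x⁴ − 31x³ + 6x² − 45x.
Step 3: lead(4x⁵ + 8x⁴ − 31x³ + 6x² − 45x) ÷ lead(D) = 4x⁵ ÷ x³ = 4x². Subtract (4x²)·D = 4x⁵ + 8x⁴ − 36x³ − 4x². Remainder: 5x³ + 10x² − 45x.
Step 4: lead(5x³ + 10x² − 45x) ÷ lead(D) = 5x³ ÷ x³ = 5. Subtract (5)·D = 5x³ + 10x² − 45x − 5. Remainder: 5.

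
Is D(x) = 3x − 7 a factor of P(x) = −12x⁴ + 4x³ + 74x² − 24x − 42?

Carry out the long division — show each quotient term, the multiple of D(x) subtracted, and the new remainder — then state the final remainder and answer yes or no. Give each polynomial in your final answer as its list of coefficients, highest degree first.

R = [0], so D(x) is a factor of P(x). yes

Step 1: lead(−12x⁴ + 4x³ + 74x² − 24x − 42) ÷ lead(D) = −12x⁴ ÷ 3x = −4x³. Subtract (−4x³)·D = −12x⁴ + 28x³. Remainder: −24x³ + 74x² − 24x − 42.
Step 2: lead(−24x³ + 74x² − 24x − 42) ÷ lead(D) = −24x³ ÷ 3x = −8x². Subtract (−8x²)·D = −24x³ + 56x². Remainder: 18x² − 24x − 42.
Step 3: lead(18x² − 24x − 42) ÷ lead(D) = 18x² ÷ 3x = 6x. Subtract (6x)·D = 18x² − 42x. Remainder: 18x − 42.
Step 4: lead(18x − 42) ÷ lead(D) = 18x ÷ 3x = 6. Subtract (6)·D = 18x − 42. Remainder: 0.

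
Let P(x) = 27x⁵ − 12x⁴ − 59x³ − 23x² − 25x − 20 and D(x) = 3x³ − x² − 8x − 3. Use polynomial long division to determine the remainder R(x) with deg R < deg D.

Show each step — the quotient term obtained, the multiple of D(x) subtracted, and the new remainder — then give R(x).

R(x) = 4x − 8

Step 1: lead(27x⁵ − 12x⁴ − 59x³ − 23x² − 25x − 20) ÷ lead(D) = 27x⁵ ÷ 3x³ = 9x². Subtract (9x²)·D = 27x⁵ − 9x⁴ − 72x³ − 27x². Remainder: −3x⁴ + 13x³ + 4x² − 25x − 20.
Step 2: lead(−3x⁴ + 13x³ + 4x² − 25x − 20) ÷ lead(D) = −3x⁴ ÷ 3x³ = −x. Subtract (−x)·D = −3x⁴ + x³ + 8x² + 3x. Remainder: 12x³ − 4x² − 28x − 20.
Step 3: lead(12x³ − 4x² − 28x − 20) ÷ lead(D) = 12x³ ÷ 3x³ = 4. Subtract (4)·D = 12x³ − 4x² − 32x − 12. Remainder: 4x − 8.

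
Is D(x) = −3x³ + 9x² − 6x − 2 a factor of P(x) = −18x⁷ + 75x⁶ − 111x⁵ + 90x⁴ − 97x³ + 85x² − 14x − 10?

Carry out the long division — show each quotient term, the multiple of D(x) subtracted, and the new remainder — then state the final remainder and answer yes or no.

Step 1: lead(−18x⁷ + 75x⁶ − 111x⁵ + 90x⁴ − 97x³ + 85x² − 14x − 10) ÷ lead(D) = −18x⁷ ÷ −3x³ = 6x⁴. Subtract (6x⁴)·D = −18x⁷ + 54x⁶ − 36x⁵ − 12x⁴. Remainder: 21x⁶ − 75x⁵ + 102x⁴ − 97x³ + 85x² − 14x − 10.
Step 2: lead(21x⁶ − 75x⁵ + 102x⁴ − 97x³ + 85x² − 14x − 10) ÷ lead(D) = 21x⁶ ÷ −3x³ = −7x³. Subtract (−7x³)·D = 21x⁶ − 63x⁵ + 42x⁴ + 14x³. Remainder: −12x⁵ + 60x⁴ − 111x³ + 85x² − 14x − 10.
Step 3: lead(−12x⁵ + 60x⁴ − 111x³ + 85x² − 14x − 10) ÷ lead(D) = −12x⁵ ÷ −3x³ = 4x². Subtract (4x²)·D = −12x⁵ + 36x⁴ − 24x³ − 8x². Remainder: 24x⁴ − 87x³ + 93x² − 14x − 10.
Step 4: lead(24x⁴ − 87x³ + 93x² − 14x − 10) ÷ lead(D) = 24x⁴ ÷ −3x³ = −8x. Subtract (−8x)·D = 24x⁴ − 72x³ + 48x² + 16x. Remainder: −15x³ + 45x² − 30x − 10.
Step 5: lead(−15x³ + 45x² − 30x − 10) ÷ lead(D) = −15x³ ÷ −3x³ = 5. Subtract (5)·D = −15x³ + 45x² − 30x − 10. Remainder: 0.

R(x) = 0, so D(x) is a factor of P(x). yes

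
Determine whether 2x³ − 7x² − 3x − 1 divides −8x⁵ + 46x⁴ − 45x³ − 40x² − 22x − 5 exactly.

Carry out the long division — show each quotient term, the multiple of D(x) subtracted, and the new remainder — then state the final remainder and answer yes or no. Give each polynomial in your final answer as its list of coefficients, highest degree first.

Step 1: lead(−8x⁵ + 46x⁴ − 45x³ − 40x² − 22x − 5) ÷ lead(D) = −8x⁵ ÷ 2x³ = −4x². Subtract (−4x²)·D = −8x⁵ + 28x⁴ + 12x³ + 4x². Remainder: 18x⁴ − 57x³ − 44x² − 22x − 5.
Step 2: lead(18x⁴ − 57x³ − 44x² − 22x − 5) ÷ lead(D) = 18x⁴ ÷ 2x³ = 9x. Subtract (9x)·D = 18x⁴ − 63x³ − 27x² − 9x. Remainder: 6x³ − 17x² − 13x − 5.
Step 3: lead(6x³ − 17x² − 13x − 5) ÷ lead(D) = 6x³ ÷ 2x³ = 3. Subtract (3)·D = 6x³ − 21x² − 9x − 3. Remainder: 4x² − 4x − 2.

R = [4, -4, -2], so D(x) is not a factor of P(x). no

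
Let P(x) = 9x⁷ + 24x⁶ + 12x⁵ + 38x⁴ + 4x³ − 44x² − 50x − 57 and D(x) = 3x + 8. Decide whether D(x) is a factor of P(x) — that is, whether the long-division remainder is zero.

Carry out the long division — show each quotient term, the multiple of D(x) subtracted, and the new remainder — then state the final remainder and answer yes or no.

Step 1: lead(9x⁷ + 24x⁶ + 12x⁵ + 38x⁴ + 4x³ − 44x² − 50x − 57) ÷ lead(D) = 9x⁷ ÷ 3x = 3x⁶. Subtract (3x⁶)·D = 9x⁷ + 24x⁶. Remainder: 12x⁵ + 38x⁴ + 4x³ − 44x² − 50x − 57.
Step 2: lead(12x⁵ + 38x⁴ + 4x³ − 44x² − 50x − 57) ÷ lead(D) = 12x⁵ ÷ 3x = 4x⁴. Subtract (4x⁴)·D = 12x⁵ + 32x⁴. Remainder: 6x⁴ + 4x³ − 44x² − 50x − 57.
Step 3: lead(6x⁴ + 4x³ − 44x² − 50x − 57) ÷ lead(D) = 6x⁴ ÷ 3x = 2x³. Subtract (2x³)·D = 6x⁴ + 16x³. Remainder: −12x³ − 44x² − 50x − 57.
Step 4: lead(−12x³ − 44x² − 50x − 57) ÷ lead(D) = −12x³ ÷ 3x = −4x². Subtract (−4x²)·D = −12x³ − 32x². Remainder: −12x² − 50x − 57.
Step 5: lead(−12x² − 50x − 57) ÷ lead(D) = −12x² ÷ 3x = −4x. Subtract (−4x)·D = −12x² − 32x. Remainder: −18x − 57.
Step 6: lead(−18x − 57) ÷ lead(D) = −18x ÷ 3x = −6. Subtract (−6)·D = −18x − 48. Remainder: −9.

R(x) = −9, so D(x) is not a factor of P(x). no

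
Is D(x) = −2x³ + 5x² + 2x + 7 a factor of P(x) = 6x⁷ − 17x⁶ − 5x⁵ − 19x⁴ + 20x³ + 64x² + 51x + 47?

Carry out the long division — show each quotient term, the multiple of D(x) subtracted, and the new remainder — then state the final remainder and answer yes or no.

Step 1: lead(6x⁷ − 17x⁶ − 5x⁵ − 19x⁴ + 20x³ + 64x² + 51x + 47) ÷ lead(D) = 6x⁷ ÷ −2x³ = −3x⁴. Subtract (−3x⁴)·D = 6x⁷ − 15x⁶ − 6x⁵ − 21x⁴. Remainder: −2x⁶ + x⁵ + 2x⁴ + 20x³ + 64x² + 51x + 47.
Step 2: lead(−2x⁶ + x⁵ + 2x⁴ + 20x³ + 64x² + 51x + 47) ÷ lead(D) = −2x⁶ ÷ −2x³ = x³. Subtract (x³)·D = −2x⁶ + 5x⁵ + 2x⁴ + 7x³. Remainder: −4x⁵ + 13x³ + 64x² + 51x + 47.
Step 3: lead(−4x⁵ + 13x³ + 64x² + 51x + 47) ÷ lead(D) = −4x⁵ ÷ −2x³ = 2x². Subtract (2x²)·D = −4x⁵ + 10x⁴ + 4x³ + 14x². Remainder: −10x⁴ + 9x³ + 50x² + 51x + 47.
Step 4: lead(−10x⁴ + 9x³ + 50x² + 51x + 47) ÷ lead(D) = −10x⁴ ÷ −2x³ = 5x. Subtract (5x)·D = −10x⁴ + 25x³ + 10x² + 35x. Remainder: −16x³ + 40x² + 16x + 47.
Step 5: lead(−16x³ + 40x² + 16x + 47) ÷ lead(D) = −16x³ ÷ −2x³ = 8. Subtract (8)·D = −16x³ + 40x² + 16x + 56. Remainder: −9.

R(x) = −9, so D(x) is not a factor of P(x). no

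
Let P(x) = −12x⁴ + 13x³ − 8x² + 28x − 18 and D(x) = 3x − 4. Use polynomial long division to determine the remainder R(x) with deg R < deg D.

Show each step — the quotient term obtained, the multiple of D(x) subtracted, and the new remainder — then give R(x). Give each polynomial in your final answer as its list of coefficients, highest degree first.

R = [-2]

Step 1: lead(−12x⁴ + 13x³ − 8x² + 28x − 18) ÷ lead(D) = −12x⁴ ÷ 3x = −4x³. Subtract (−4x³)·D = −12x⁴ + 16x³. Remainder: −3x³ − 8x² + 28x − 18.
Step 2: lead(−3x³ − 8x² + 28x − 18) ÷ lead(D) = −3x³ ÷ 3x = −x². Subtract (−x²)·D = −3x³ + 4x². Remainder: −12x² + 28x − 18.
Step 3: lead(−12x² + 28x − 18) ÷ lead(D) = −12x² ÷ 3x = −4x. Subtract (−4x)·D = −12x² + 16x. Remainder: 12x − 18.
Step 4: lead(12x − 18) ÷ lead(D) = 12x ÷ 3x = 4. Subtract (4)·D = 12x − 16. Remainder: −2.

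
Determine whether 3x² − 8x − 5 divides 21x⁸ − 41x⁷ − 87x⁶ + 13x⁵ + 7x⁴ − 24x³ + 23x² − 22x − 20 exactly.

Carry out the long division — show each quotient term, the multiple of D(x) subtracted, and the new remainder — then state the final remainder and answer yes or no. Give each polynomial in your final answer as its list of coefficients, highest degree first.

R = [0], so D(x) is a factor of P(x). yes

Step 1: lead(21x⁸ − 41x⁷ − 87x⁶ + 13x⁵ + 7x⁴ − 24x³ + 23x² − 22x − 20) ÷ lead(D) = 21x⁸ ÷ 3x² = 7x⁶. Subtract (7x⁶)·D = 21x⁸ − 56x⁷ − 35x⁶. Remainder: 15x⁷ − 52x⁶ + 13x⁵ + 7x⁴ − 24x³ + 23x² − 22x − 20.
Step 2: lead(15x⁷ − 52x⁶ + 13x⁵ + 7x⁴ − 24x³ + 23x² − 22x − 20) ÷ lead(D) = 15x⁷ ÷ 3x² = 5x⁵. Subtract (5x⁵)·D = 15x⁷ − 40x⁶ − 25x⁵. Remainder: −12x⁶ + 38x⁵ + 7x⁴ − 24x³ + 23x² − 22x − 20.
Step 3: lead(−12x⁶ + 38x⁵ + 7x⁴ − 24x³ + 23x² − 22x − 20) ÷ lead(D) = −12x⁶ ÷ 3x² = −4x⁴. Subtract (−4x⁴)·D = −12x⁶ + 32x⁵ + 20x⁴. Remainder: 6x⁵ − 13x⁴ − 24x³ + 23x² − 22x − 20.
Step 4: lead(6x⁵ − 13x⁴ − 24x³ + 23x² − 22x − 20) ÷ lead(D) = 6x⁵ ÷ 3x² = 2x³. Subtract (2x³)·D = 6x⁵ − 16x⁴ − 10x³. Remainder: 3x⁴ − 14x³ + 23x² − 22x − 20.
Step 5: lead(3x⁴ − 14x³ + 23x² − 22x − 20) ÷ lead(D) = 3x⁴ ÷ 3x² = x². Subtract (x²)·D = 3x⁴ − 8x³ − 5x². Remainder: −6x³ + 28x² − 22x − 20.
Step 6: lead(−6x³ + 28x² − 22x − 20) ÷ lead(D) = −6x³ ÷ 3x² = −2x. Subtract (−2x)·D = −6x³ + 16x² + 10x. Remainder: 12x² − 32x − 20.
Step 7: lead(12x² − 32x − 20) ÷ lead(D) = 12x² ÷ 3x² = 4. Subtract (4)·D = 12x² − 32x − 20. Remainder: 0.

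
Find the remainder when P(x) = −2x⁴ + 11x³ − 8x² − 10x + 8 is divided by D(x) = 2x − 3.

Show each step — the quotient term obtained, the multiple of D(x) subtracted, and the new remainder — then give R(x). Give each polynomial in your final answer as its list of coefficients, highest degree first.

R = [2]

Step 1: lead(−2x⁴ + 11x³ − 8x² − 10x + 8) ÷ lead(D) = −2x⁴ ÷ 2x = −x³. Subtract (−x³)·D = −2x⁴ + 3x³. Remainder: 8x³ − 8x² − 10x + 8.
Step 2: lead(8x³ − 8x² − 10x + 8) ÷ lead(D) = 8x³ ÷ 2x = 4x². Subtract (4x²)·D = 8x³ − 12x². Remainder: 4x² − 10x + 8.
Step 3: lead(4x² − 10x + 8) ÷ lead(D) = 4x² ÷ 2x = 2x. Subtract (2x)·D = 4x² − 6x. Remainder: −4x + 8.
Step 4: lead(−4x + 8) ÷ lead(D) = −4x ÷ 2x = −2. Subtract (−2)·D = −4x + 6. Remainder: 2.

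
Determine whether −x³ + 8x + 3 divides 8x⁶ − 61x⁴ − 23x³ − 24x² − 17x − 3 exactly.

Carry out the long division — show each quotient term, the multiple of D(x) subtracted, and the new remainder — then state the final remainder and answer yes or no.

Step 1: lead(8x⁶ − 61x⁴ − 23x³ − 24x² − 17x − 3) ÷ lead(D) = 8x⁶ ÷ −x³ = −8x³. Subtract (−8x³)·D = 8x⁶ − 64x⁴ − 24x³. Remainder: 3x⁴ + x³ − 24x² − 17x − 3.
Step 2: lead(3x⁴ + x³ − 24x² − 17x − 3) ÷ lead(D) = 3x⁴ ÷ −x³ = −3x. Subtract (−3x)·D = 3x⁴ − 24x² − 9x. Remainder: x³ − 8x − 3.
Step 3: lead(x³ − 8x − 3) ÷ lead(D) = x³ ÷ −x³ = −1. Subtract (−1)·D = x³ − 8x − 3. Remainder: 0.

R(x) = 0, so D(x) is a factor of P(x). yes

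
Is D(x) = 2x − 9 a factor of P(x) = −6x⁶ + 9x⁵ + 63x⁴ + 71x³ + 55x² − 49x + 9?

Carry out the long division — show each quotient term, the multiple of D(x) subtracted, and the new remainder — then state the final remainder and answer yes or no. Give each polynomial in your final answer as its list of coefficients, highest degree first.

R = [-9], so D(x) is not a factor of P(x). no

Step 1: lead(−6x⁶ + 9x⁵ + 63x⁴ + 71x³ + 55x² − 49x + 9) ÷ lead(D) = −6x⁶ ÷ 2x = −3x⁵. Subtract (−3x⁵)·D = −6x⁶ + 27x⁵. Remainder: −18x⁵ + 63x⁴ + 71x³ + 55x² − 49x + 9.
Step 2: lead(−18x⁵ + 63x⁴ + 71x³ + 55x² − 49x + 9) ÷ lead(D) = −18x⁵ ÷ 2x = −9x⁴. Subtract (−9x⁴)·D = −18x⁵ + 81x⁴. Remainder: −18x⁴ + 71x³ + 55x² − 49x + 9.
Step 3: lead(−18x⁴ + 71x³ + 55x² − 49x + 9) ÷ lead(D) = −18x⁴ ÷ 2x = −9x³. Subtract (−9x³)·D = −18x⁴ + 81x³. Remainder: −10x³ + 55x² − 49x + 9.
Step 4: lead(−10x³ + 55x² − 49x + 9) ÷ lead(D) = −10x³ ÷ 2x = −5x². Subtract (−5x²)·D = −10x³ + 45x². Remainder: 10x² − 49x + 9.
Step 5: lead(10x² − 49x + 9) ÷ lead(D) = 10x² ÷ 2x = 5x. Subtract (5x)·D = 10x² − 45x. Remainder: −4x + 9.
Step 6: lead(−4x + 9) ÷ lead(D) = −4x ÷ 2x = −2. Subtract (−2)·D = −4x + 18. Remainder: −9.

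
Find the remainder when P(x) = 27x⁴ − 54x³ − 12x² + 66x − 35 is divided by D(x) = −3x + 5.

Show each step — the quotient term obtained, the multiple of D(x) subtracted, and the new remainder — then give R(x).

R(x) = 0

Step 1: lead(27x⁴ − 54x³ − 12x² + 66x − 35) ÷ lead(D) = 27x⁴ ÷ −3x = −9x³. Subtract (−9x³)·D = 27x⁴ − 45x³. Remainder: −9x³ − 12x² + 66x − 35.
Step 2: lead(−9x³ − 12x² + 66x − 35) ÷ lead(D) = −9x³ ÷ −3x = 3x². Subtract (3x²)·D = −9x³ + 15x². Remainder: −27x² + 66x − 35.
Step 3: lead(−27x² + 66x − 35) ÷ lead(D) = −27x² ÷ −3x = 9x. Subtract (9x)·D = −27x² + 45x. Remainder: 21x − 35.
Step 4: lead(21x − 35) ÷ lead(D) = 21x ÷ −3x = −7. Subtract (−7)·D = 21x − 35. Remainder: 0.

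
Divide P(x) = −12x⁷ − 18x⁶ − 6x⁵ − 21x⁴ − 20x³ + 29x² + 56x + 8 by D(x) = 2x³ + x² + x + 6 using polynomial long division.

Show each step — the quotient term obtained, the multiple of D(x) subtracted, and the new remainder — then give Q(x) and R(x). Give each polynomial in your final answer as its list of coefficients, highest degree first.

Q = [-6, -6, 3, 9, 2]; R = [-4]

Step 1: lead(−12x⁷ − 18x⁶ − 6x⁵ − 21x⁴ − 20x³ + 29x² + 56x + 8) ÷ lead(D) = −12x⁷ ÷ 2x³ = −6x⁴. Subtract (−6x⁴)·D = −12x⁷ − 6x⁶ − 6x⁵ − 36x⁴. Remainder: −12x⁶ + 15x⁴ − 20x³ + 29x² + 56x + 8.
Step 2: lead(−12x⁶ + 15x⁴ − 20x³ + 29x² + 56x + 8) ÷ lead(D) = −12x⁶ ÷ 2x³ = −6x³. Subtract (−6x³)·D = −12x⁶ − 6x⁵ − 6x⁴ − 36x³. Remainder: 6x⁵ + 21x⁴ + 16x³ + 29x² + 56x + 8.
Step 3: lead(6x⁵ + 21x⁴ + 16x³ + 29x² + 56x + 8) ÷ lead(D) = 6x⁵ ÷ 2x³ = 3x². Subtract (3x²)·D = 6x⁵ + 3x⁴ + 3x³ + 18x². Remainder: 18x⁴ + 13x³ + 11x² + 56x + 8.
Step 4: lead(18x⁴ + 13x³ + 11x² + 56x + 8) ÷ lead(D) = 18x⁴ ÷ 2x³ = 9x. Subtract (9x)·D = 18x⁴ + 9x³ + 9x² + 54x. Remainder: 4x³ + 2x² + 2x + 8.
Step 5: lead(4x³ + 2x² + 2x + 8) ÷ lead(D) = 4x³ ÷ 2x³ = 2. Subtract (2)·D = 4x³ + 2x² + 2x + 12. Remainder: −4.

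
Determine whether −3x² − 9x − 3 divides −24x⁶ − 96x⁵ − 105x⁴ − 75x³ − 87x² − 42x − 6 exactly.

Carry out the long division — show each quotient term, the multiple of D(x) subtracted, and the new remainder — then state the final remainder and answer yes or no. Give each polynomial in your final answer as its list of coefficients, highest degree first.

Step 1: lead(−24x⁶ − 96x⁵ − 105x⁴ − 75x³ − 87x² − 42x − 6) ÷ lead(D) = −24x⁶ ÷ −3x² = 8x⁴. Subtract (8x⁴)·D = −24x⁶ − 72x⁵ − 24x⁴. Remainder: −24x⁵ − 81x⁴ − 75x³ − 87x² − 42x − 6.
Step 2: lead(−24x⁵ − 81x⁴ − 75x³ − 87x² − 42x − 6) ÷ lead(D) = −24x⁵ ÷ −3x² = 8x³. Subtract (8x³)·D = −24x⁵ − 72x⁴ − 24x³. Remainder: −9x⁴ − 51x³ − 87x² − 42x − 6.
Step 3: lead(−9x⁴ − 51x³ − 87x² − 42x − 6) ÷ lead(D) = −9x⁴ ÷ −3x² = 3x². Subtract (3x²)·D = −9x⁴ − 27x³ − 9x². Remainder: −24x³ − 78x² − 42x − 6.
Step 4: lead(−24x³ − 78x² − 42x − 6) ÷ lead(D) = −24x³ ÷ −3x² = 8x. Subtract (8x)·D = −24x³ − 72x² − 24x. Remainder: −6x² − 18x − 6.
Step 5: lead(−6x² − 18x − 6) ÷ lead(D) = −6x² ÷ −3x² = 2. Subtract (2)·D = −6x² − 18x − 6. Remainder: 0.

R = [0], so D(x) is a factor of P(x). yes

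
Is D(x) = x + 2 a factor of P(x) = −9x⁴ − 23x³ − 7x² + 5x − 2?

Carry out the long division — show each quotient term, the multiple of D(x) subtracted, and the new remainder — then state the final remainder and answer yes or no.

R(x) = 0, so D(x) is a factor of P(x). yes

Step 1: lead(−9x⁴ − 23x³ − 7x² + 5x − 2) ÷ lead(D) = −9x⁴ ÷ x = −9x³. Subtract (−9x³)·D = −9x⁴ − 18x³. Remainder: −5x³ − 7x² + 5x − 2.
Step 2: lead(−5x³ − 7x² + 5x − 2) ÷ lead(D) = −5x³ ÷ x = −5x². Subtract (−5x²)·D = −5x³ − 10x². Remainder: 3x² + 5x − 2.
Step 3: lead(3x² + 5x − 2) ÷ lead(D) = 3x² ÷ x = 3x. Subtract (3x)·D = 3x² + 6x. Remainder: −x − 2.
Step 4: lead(−x − 2) ÷ lead(D) = −x ÷ x = −1. Subtract (−1)·D = −x − 2. Remainder: 0.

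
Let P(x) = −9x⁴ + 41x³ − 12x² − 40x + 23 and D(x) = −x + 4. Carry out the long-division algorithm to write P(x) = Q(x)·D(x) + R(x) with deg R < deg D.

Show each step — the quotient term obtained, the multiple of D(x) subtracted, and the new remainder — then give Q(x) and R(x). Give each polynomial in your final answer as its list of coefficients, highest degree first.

Q = [9, -5, -8, 8]; R = [-9]

Step 1: lead(−9x⁴ + 41x³ − 12x² − 40x + 23) ÷ lead(D) = −9x⁴ ÷ −x = 9x³. Subtract (9x³)·D = −9x⁴ + 36x³. Remainder: 5x³ − 12x² − 40x + 23.
Step 2: lead(5x³ − 12x² − 40x + 23) ÷ lead(D) = 5x³ ÷ −x = −5x². Subtract (−5x²)·D = 5x³ − 20x². Remainder: 8x² − 40x + 23.
Step 3: lead(8x² − 40x + 23) ÷ lead(D) = 8x² ÷ −x = −8x. Subtract (−8x)·D = 8x² − 32x. Remainder: −8x + 23.
Step 4: lead(−8x + 23) ÷ lead(D) = −8x ÷ −x = 8. Subtract (8)·D = −8x + 32. Remainder: −9.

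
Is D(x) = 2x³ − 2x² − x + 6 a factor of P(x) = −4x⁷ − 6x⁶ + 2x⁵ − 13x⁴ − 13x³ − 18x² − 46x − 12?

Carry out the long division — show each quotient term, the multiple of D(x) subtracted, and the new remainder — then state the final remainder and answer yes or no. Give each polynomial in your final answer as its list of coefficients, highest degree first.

R = [0], so D(x) is a factor of P(x). yes

Step 1: lead(−4x⁷ − 6x⁶ + 2x⁵ − 13x⁴ − 13x³ − 18x² − 46x − 12) ÷ lead(D) = −4x⁷ ÷ 2x³ = −2x⁴. Subtract (−2x⁴)·D = −4x⁷ + 4x⁶ + 2x⁵ − 12x⁴. Remainder: −10x⁶ − x⁴ − 13x³ − 18x² − 46x − 12.
Step 2: lead(−10x⁶ − x⁴ − 13x³ − 18x² − 46x − 12) ÷ lead(D) = −10x⁶ ÷ 2x³ = −5x³. Subtract (−5x³)·D = −10x⁶ + 10x⁵ + 5x⁴ − 30x³. Remainder: −10x⁵ − 6x⁴ + 17x³ − 18x² − 46x − 12.
Step 3: lead(−10x⁵ − 6x⁴ + 17x³ − 18x² − 46x − 12) ÷ lead(D) = −10x⁵ ÷ 2x³ = −5x². Subtract (−5x²)·D = −10x⁵ + 10x⁴ + 5x³ − 30x². Remainder: −16x⁴ + 12x³ + 12x² − 46x − 12.
Step 4: lead(−16x⁴ + 12x³ + 12x² − 46x − 12) ÷ lead(D) = −16x⁴ ÷ 2x³ = −8x. Subtract (−8x)·D = −16x⁴ + 16x³ + 8x² − 48x. Remainder: −4x³ + 4x² + 2x − 12.
Step 5: lead(−4x³ + 4x² + 2x − 12) ÷ lead(D) = −4x³ ÷ 2x³ = −2. Subtract (−2)·D = −4x³ + 4x² + 2x − 12. Remainder: 0.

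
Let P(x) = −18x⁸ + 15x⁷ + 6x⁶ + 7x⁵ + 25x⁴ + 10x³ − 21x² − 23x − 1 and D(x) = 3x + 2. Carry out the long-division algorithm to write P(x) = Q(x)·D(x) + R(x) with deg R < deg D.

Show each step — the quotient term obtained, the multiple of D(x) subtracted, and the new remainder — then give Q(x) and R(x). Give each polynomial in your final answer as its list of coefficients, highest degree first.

Step 1: lead(−18x⁸ + 15x⁷ + 6x⁶ + 7x⁵ + 25x⁴ + 10x³ − 21x² − 23x − 1) ÷ lead(D) = −18x⁸ ÷ 3x = −6x⁷. Subtract (−6x⁷)·D = −18x⁸ − 12x⁷. Remainder: 27x⁷ + 6x⁶ + 7x⁵ + 25x⁴ + 10x³ − 21x² − 23x − 1.
Step 2: lead(27x⁷ + 6x⁶ + 7x⁵ + 25x⁴ + 10x³ − 21x² − 23x − 1) ÷ lead(D) = 27x⁷ ÷ 3x = 9x⁶. Subtract (9x⁶)·D = 27x⁷ + 18x⁶. Remainder: −12x⁶ + 7x⁵ + 25x⁴ + 10x³ − 21x² − 23x − 1.
Step 3: lead(−12x⁶ + 7x⁵ + 25x⁴ + 10x³ − 21x² − 23x − 1) ÷ lead(D) = −12x⁶ ÷ 3x = −4x⁵. Subtract (−4x⁵)·D = −12x⁶ − 8x⁵. Remainder: 15x⁵ + 25x⁴ + 10x³ − 21x² − 23x − 1.
Step 4: lead(15x⁵ + 25x⁴ + 10x³ − 21x² − 23x − 1) ÷ lead(D) = 15x⁵ ÷ 3x = 5x⁴. Subtract (5x⁴)·D = 15x⁵ + 10x⁴. Remainder: 15x⁴ + 10x³ − 21x² − 23x − 1.
Step 5: lead(15x⁴ + 10x³ − 21x² − 23x − 1) ÷ lead(D) = 15x⁴ ÷ 3x = 5x³. Subtract (5x³)·D = 15x⁴ + 10x³. Remainder: −21x² − 23x − 1.
Step 6: lead(−21x² − 23x − 1) ÷ lead(D) = −21x² ÷ 3x = −7x. Subtract (−7x)·D = −21x² − 14x. Remainder: −9x − 1.
Step 7: lead(−9x − 1) ÷ lead(D) = −9x ÷ 3x = −3. Subtract (−3)·D = −9x − 6. Remainder: 5.

Q = [-6, 9, -4, 5, 5, 0, -7, -3]; R = [5]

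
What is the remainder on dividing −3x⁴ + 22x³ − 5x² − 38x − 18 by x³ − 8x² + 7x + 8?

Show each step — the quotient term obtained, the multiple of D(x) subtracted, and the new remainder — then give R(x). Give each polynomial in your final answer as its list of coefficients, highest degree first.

Step 1: lead(−3x⁴ + 22x³ − 5x² − 38x − 18) ÷ lead(D) = −3x⁴ ÷ x³ = −3x. Subtract (−3x)·D = −3x⁴ + 24x³ − 21x² − 24x. Remainder: −2x³ + 16x² − 14x − 18.
Step 2: lead(−2x³ + 16x² − 14x − 18) ÷ lead(D) = −2x³ ÷ x³ = −2. Subtract (−2)·D = −2x³ + 16x² − 14x − 16. Remainder: −2.

R = [-2]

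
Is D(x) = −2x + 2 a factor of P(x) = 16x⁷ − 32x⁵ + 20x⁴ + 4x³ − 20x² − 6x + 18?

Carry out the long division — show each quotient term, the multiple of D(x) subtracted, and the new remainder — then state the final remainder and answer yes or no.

R(x) = 0, so D(x) is a factor of P(x). yes

Step 1: lead(16x⁷ − 32x⁵ + 20x⁴ + 4x³ − 20x² − 6x + 18) ÷ lead(D) = 16x⁷ ÷ −2x = −8x⁶. Subtract (−8x⁶)·D = 16x⁷ − 16x⁶. Remainder: 16x⁶ − 32x⁵ + 20x⁴ + 4x³ − 20x² − 6x + 18.
Step 2: lead(16x⁶ − 32x⁵ + 20x⁴ + 4x³ − 20x² − 6x + 18) ÷ lead(D) = 16x⁶ ÷ −2x = −8x⁵. Subtract (−8x⁵)·D = 16x⁶ − 16x⁵. Remainder: −16x⁵ + 20x⁴ + 4x³ − 20x² − 6x + 18.
Step 3: lead(−16x⁵ + 20x⁴ + 4x³ − 20x² − 6x + 18) ÷ lead(D) = −16x⁵ ÷ −2x = 8x⁴. Subtract (8x⁴)·D = −16x⁵ + 16x⁴. Remainder: 4x⁴ + 4x³ − 20x² − 6x + 18.
Step 4: lead(4x⁴ + 4x³ − 20x² − 6x + 18) ÷ lead(D) = 4x⁴ ÷ −2x = −2x³. Subtract (−2x³)·D = 4x⁴ − 4x³. Remainder: 8x³ − 20x² − 6x + 18.
Step 5: lead(8x³ − 20x² − 6x + 18) ÷ lead(D) = 8x³ ÷ −2x = −4x². Subtract (−4x²)·D = 8x³ − 8x². Remainder: −12x² − 6x + 18.
Step 6: lead(−12x² − 6x + 18) ÷ lead(D) = −12x² ÷ −2x = 6x. Subtract (6x)·D = −12x² + 12x. Remainder: −18x + 18.
Step 7: lead(−18x + 18) ÷ lead(D) = −18x ÷ −2x = 9. Subtract (9)·D = −18x + 18. Remainder: 0.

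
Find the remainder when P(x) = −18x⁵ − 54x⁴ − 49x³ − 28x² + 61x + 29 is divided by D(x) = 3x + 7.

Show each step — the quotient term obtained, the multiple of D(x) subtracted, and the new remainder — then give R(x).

R(x) = 1

Step 1: lead(−18x⁵ − 54x⁴ − 49x³ − 28x² + 61x + 29) ÷ lead(D) = −18x⁵ ÷ 3x = −6x⁴. Subtract (−6x⁴)·D = −18x⁵ − 42x⁴. Remainder: −12x⁴ − 49x³ − 28x² + 61x + 29.
Step 2: lead(−12x⁴ − 49x³ − 28x² + 61x + 29) ÷ lead(D) = −12x⁴ ÷ 3x = −4x³. Subtract (−4x³)·D = −12x⁴ − 28x³. Remainder: −21x³ − 28x² + 61x + 29.
Step 3: lead(−21x³ − 28x² + 61x + 29) ÷ lead(D) = −21x³ ÷ 3x = −7x². Subtract (−7x²)·D = −21x³ − 49x². Remainder: 21x² + 61x + 29.
Step 4: lead(21x² + 61x + 29) ÷ lead(D) = 21x² ÷ 3x = 7x. Subtract (7x)·D = 21x² + 49x. Remainder: 12x + 29.
Step 5: lead(12x + 29) ÷ lead(D) = 12x ÷ 3x = 4. Subtract (4)·D = 12x + 28. Remainder: 1.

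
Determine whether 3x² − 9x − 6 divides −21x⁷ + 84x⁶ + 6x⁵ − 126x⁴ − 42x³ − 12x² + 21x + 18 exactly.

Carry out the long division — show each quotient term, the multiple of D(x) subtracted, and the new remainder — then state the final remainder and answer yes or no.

R(x) = 0, so D(x) is a factor of P(x). yes

Step 1: lead(−21x⁷ + 84x⁶ + 6x⁵ − 126x⁴ − 42x³ − 12x² + 21x + 18) ÷ lead(D) = −21x⁷ ÷ 3x² = −7x⁵. Subtract (−7x⁵)·D = −21x⁷ + 63x⁶ + 42x⁵. Remainder: 21x⁶ − 36x⁵ − 126x⁴ − 42x³ − 12x² + 21x + 18.
Step 2: lead(21x⁶ − 36x⁵ − 126x⁴ − 42x³ − 12x² + 21x + 18) ÷ lead(D) = 21x⁶ ÷ 3x² = 7x⁴. Subtract (7x⁴)·D = 21x⁶ − 63x⁵ − 42x⁴. Remainder: 27x⁵ − 84x⁴ − 42x³ − 12x² + 21x + 18.
Step 3: lead(27x⁵ − 84x⁴ − 42x³ − 12x² + 21x + 18) ÷ lead(D) = 27x⁵ ÷ 3x² = 9x³. Subtract (9x³)·D = 27x⁵ − 81x⁴ − 54x³. Remainder: −3x⁴ + 12x³ − 12x² + 21x + 18.
Step 4: lead(−3x⁴ + 12x³ − 12x² + 21x + 18) ÷ lead(D) = −3x⁴ ÷ 3x² = −x². Subtract (−x²)·D = −3x⁴ + 9x³ + 6x². Remainder: 3x³ − 18x² + 21x + 18.
Step 5: lead(3x³ − 18x² + 21x + 18) ÷ lead(D) = 3x³ ÷ 3x² = x. Subtract (x)·D = 3x³ − 9x² − 6x. Remainder: −9x² + 27x + 18.
Step 6: lead(−9x² + 27x + 18) ÷ lead(D) = −9x² ÷ 3x² = −3. Subtract (−3)·D = −9x² + 27x + 18. Remainder: 0.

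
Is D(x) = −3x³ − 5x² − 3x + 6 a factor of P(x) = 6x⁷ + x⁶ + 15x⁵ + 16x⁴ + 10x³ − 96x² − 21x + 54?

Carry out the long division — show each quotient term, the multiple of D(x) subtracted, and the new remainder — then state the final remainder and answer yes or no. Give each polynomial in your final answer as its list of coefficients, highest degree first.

Step 1: lead(6x⁷ + x⁶ + 15x⁵ + 16x⁴ + 10x³ − 96x² − 21x + 54) ÷ lead(D) = 6x⁷ ÷ −3x³ = −2x⁴. Subtract (−2x⁴)·D = 6x⁷ + 10x⁶ + 6x⁵ − 12x⁴. Remainder: −9x⁶ + 9x⁵ + 28x⁴ + 10x³ − 96x² − 21x + 54.
Step 2: lead(−9x⁶ + 9x⁵ + 28x⁴ + 10x³ − 96x² − 21x + 54) ÷ lead(D) = −9x⁶ ÷ −3x³ = 3x³. Subtract (3x³)·D = −9x⁶ − 15x⁵ − 9x⁴ + 18x³. Remainder: 24x⁵ + 37x⁴ − 8x³ − 96x² − 21x + 54.
Step 3: lead(24x⁵ + 37x⁴ − 8x³ − 96x² − 21x + 54) ÷ lead(D) = 24x⁵ ÷ −3x³ = −8x². Subtract (−8x²)·D = 24x⁵ + 40x⁴ + 24x³ − 48x². Remainder: −3x⁴ − 32x³ − 48x² − 21x + 54.
Step 4: lead(−3x⁴ − 32x³ − 48x² − 21x + 54) ÷ lead(D) = −3x⁴ ÷ −3x³ = x. Subtract (x)·D = −3x⁴ − 5x³ − 3x² + 6x. Remainder: −27x³ − 45x² − 27x + 54.
Step 5: lead(−27x³ − 45x² − 27x + 54) ÷ lead(D) = −27x³ ÷ −3x³ = 9. Subtract (9)·D = −27x³ − 45x² − 27x + 54. Remainder: 0.

R = [0], so D(x) is a factor of P(x). yes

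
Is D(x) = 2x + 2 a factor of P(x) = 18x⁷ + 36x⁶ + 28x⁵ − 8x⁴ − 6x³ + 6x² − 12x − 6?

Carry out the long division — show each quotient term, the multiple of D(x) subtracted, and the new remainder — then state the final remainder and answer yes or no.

R(x) = 0, so D(x) is a factor of P(x). yes

Step 1: lead(18x⁷ + 36x⁶ + 28x⁵ − 8x⁴ − 6x³ + 6x² − 12x − 6) ÷ lead(D) = 18x⁷ ÷ 2x = 9x⁶. Subtract (9x⁶)·D = 18x⁷ + 18x⁶. Remainder: 18x⁶ + 28x⁵ − 8x⁴ − 6x³ + 6x² − 12x − 6.
Step 2: lead(18x⁶ + 28x⁵ − 8x⁴ − 6x³ + 6x² − 12x − 6) ÷ lead(D) = 18x⁶ ÷ 2x = 9x⁵. Subtract (9x⁵)·D = 18x⁶ + 18x⁵. Remainder: 10x⁵ − 8x⁴ − 6x³ + 6x² − 12x − 6.
Step 3: lead(10x⁵ − 8x⁴ − 6x³ + 6x² − 12x − 6) ÷ lead(D) = 10x⁵ ÷ 2x = 5x⁴. Subtract (5x⁴)·D = 10x⁵ + 10x⁴. Remainder: −18x⁴ − 6x³ + 6x² − 12x − 6.
Step 4: lead(−18x⁴ − 6x³ + 6x² − 12x − 6) ÷ lead(D) = −18x⁴ ÷ 2x = −9x³. Subtract (−9x³)·D = −18x⁴ − 18x³. Remainder: 12x³ + 6x² − 12x − 6.
Step 5: lead(12x³ + 6x² − 12x − 6) ÷ lead(D) = 12x³ ÷ 2x = 6x². Subtract (6x²)·D = 12x³ + 12x². Remainder: −6x² − 12x − 6.
Step 6: lead(−6x² − 12x − 6) ÷ lead(D) = −6x² ÷ 2x = −3x. Subtract (−3x)·D = −6x² − 6x. Remainder: −6x − 6.
Step 7: lead(−6x − 6) ÷ lead(D) = −6x ÷ 2x = −3. Subtract (−3)·D = −6x − 6. Remainder: 0.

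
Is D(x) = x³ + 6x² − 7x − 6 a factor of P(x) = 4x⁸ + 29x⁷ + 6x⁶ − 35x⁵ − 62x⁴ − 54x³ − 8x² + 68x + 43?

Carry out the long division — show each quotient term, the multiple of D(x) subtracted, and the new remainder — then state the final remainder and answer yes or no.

R(x) = 2x + 7, so D(x) is not a factor of P(x). no

Step 1: lead(4x⁸ + 29x⁷ + 6x⁶ − 35x⁵ − 62x⁴ − 54x³ − 8x² + 68x + 43) ÷ lead(D) = 4x⁸ ÷ x³ = 4x⁵. Subtract (4x⁵)·D = 4x⁸ + 24x⁷ − 28x⁶ − 24x⁵. Remainder: 5x⁷ + 34x⁶ − 11x⁵ − 62x⁴ − 54x³ − 8x² + 68x + 43.
Step 2: lead(5x⁷ + 34x⁶ − 11x⁵ − 62x⁴ − 54x³ − 8x² + 68x + 43) ÷ lead(D) = 5x⁷ ÷ x³ = 5x⁴. Subtract (5x⁴)·D = 5x⁷ + 30x⁶ − 35x⁵ − 30x⁴. Remainder: 4x⁶ + 24x⁵ − 32x⁴ − 54x³ − 8x² + 68x + 43.
Step 3: lead(4x⁶ + 24x⁵ − 32x⁴ − 54x³ − 8x² + 68x + 43) ÷ lead(D) = 4x⁶ ÷ x³ = 4x³. Subtract (4x³)·D = 4x⁶ + 24x⁵ − 28x⁴ − 24x³. Remainder: −4x⁴ − 30x³ − 8x² + 68x + 43.
Step 4: lead(−4x⁴ − 30x³ − 8x² + 68x + 43) ÷ lead(D) = −4x⁴ ÷ x³ = −4x. Subtract (−4x)·D = −4x⁴ − 24x³ + 28x² + 24x. Remainder: −6x³ − 36x² + 44x + 43.
Step 5: lead(−6x³ − 36x² + 44x + 43) ÷ lead(D) = −6x³ ÷ x³ = −6. Subtract (−6)·D = −6x³ − 36x² + 42x + 36. Remainder: 2x + 7.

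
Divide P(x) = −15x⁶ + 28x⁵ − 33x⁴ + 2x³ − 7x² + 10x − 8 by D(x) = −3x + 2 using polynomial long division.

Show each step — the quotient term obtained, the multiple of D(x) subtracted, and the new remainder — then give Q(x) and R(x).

Step 1: lead(−15x⁶ + 28x⁵ − 33x⁴ + 2x³ − 7x² + 10x − 8) ÷ lead(D) = −15x⁶ ÷ −3x = 5x⁵. Subtract (5x⁵)·D = −15x⁶ + 10x⁵. Remainder: 18x⁵ − 33x⁴ + 2x³ − 7x² + 10x − 8.
Step 2: lead(18x⁵ − 33x⁴ + 2x³ − 7x² + 10x − 8) ÷ lead(D) = 18x⁵ ÷ −3x = −6x⁴. Subtract (−6x⁴)·D = 18x⁵ − 12x⁴. Remainder: −21x⁴ + 2x³ − 7x² + 10x − 8.
Step 3: lead(−21x⁴ + 2x³ − 7x² + 10x − 8) ÷ lead(D) = −21x⁴ ÷ −3x = 7x³. Subtract (7x³)·D = −21x⁴ + 14x³. Remainder: −12x³ − 7x² + 10x − 8.
Step 4: lead(−12x³ − 7x² + 10x − 8) ÷ lead(D) = −12x³ ÷ −3x = 4x². Subtract (4x²)·D = −12x³ + 8x². Remainder: −15x² + 10x − 8.
Step 5: lead(−15x² + 10x − 8) ÷ lead(D) = −15x² ÷ −3x = 5x. Subtract (5x)·D = −15x² + 10x. Remainder: −8.

Q(x) = 5x⁵ − 6x⁴ + 7x³ + 4x² + 5x; R(x) = −8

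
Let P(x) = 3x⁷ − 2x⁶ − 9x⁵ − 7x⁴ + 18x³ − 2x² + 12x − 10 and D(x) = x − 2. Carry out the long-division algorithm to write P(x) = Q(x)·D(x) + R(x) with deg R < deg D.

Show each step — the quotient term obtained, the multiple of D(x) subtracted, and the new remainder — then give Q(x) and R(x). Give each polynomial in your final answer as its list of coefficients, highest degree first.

Step 1: lead(3x⁷ − 2x⁶ − 9x⁵ − 7x⁴ + 18x³ − 2x² + 12x − 10) ÷ lead(D) = 3x⁷ ÷ x = 3x⁶. Subtract (3x⁶)·D = 3x⁷ − 6x⁶. Remainder: 4x⁶ − 9x⁵ − 7x⁴ + 18x³ − 2x² + 12x − 10.
Step 2: lead(4x⁶ − 9x⁵ − 7x⁴ + 18x³ − 2x² + 12x − 10) ÷ lead(D) = 4x⁶ ÷ x = 4x⁵. Subtract (4x⁵)·D = 4x⁶ − 8x⁵. Remainder: −x⁵ − 7x⁴ + 18x³ − 2x² + 12x − 10.
Step 3: lead(−x⁵ − 7x⁴ + 18x³ − 2x² + 12x − 10) ÷ lead(D) = −x⁵ ÷ x = −x⁴. Subtract (−x⁴)·D = −x⁵ + 2x⁴. Remainder: −9x⁴ + 18x³ − 2x² + 12x − 10.
Step 4: lead(−9x⁴ + 18x³ − 2x² + 12x − 10) ÷ lead(D) = −9x⁴ ÷ x = −9x³. Subtract (−9x³)·D = −9x⁴ + 18x³. Remainder: −2x² + 12x − 10.
Step 5: lead(−2x² + 12x − 10) ÷ lead(D) = −2x² ÷ x = −2x. Subtract (−2x)·D = −2x² + 4x. Remainder: 8x − 10.
Step 6: lead(8x − 10) ÷ lead(D) = 8x ÷ x = 8. Subtract (8)·D = 8x − 16. Remainder: 6.

Q = [3, 4, -1, -9, 0, -2, 8]; R = [6]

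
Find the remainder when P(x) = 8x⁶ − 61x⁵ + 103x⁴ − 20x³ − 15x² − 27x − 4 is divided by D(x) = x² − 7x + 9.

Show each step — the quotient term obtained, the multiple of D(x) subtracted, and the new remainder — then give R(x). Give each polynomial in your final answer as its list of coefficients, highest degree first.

R = [-4]

Step 1: lead(8x⁶ − 61x⁵ + 103x⁴ − 20x³ − 15x² − 27x − 4) ÷ lead(D) = 8x⁶ ÷ x² = 8x⁴. Subtract (8x⁴)·D = 8x⁶ − 56x⁵ + 72x⁴. Remainder: −5x⁵ + 31x⁴ − 20x³ − 15x² − 27x − 4.
Step 2: lead(−5x⁵ + 31x⁴ − 20x³ − 15x² − 27x − 4) ÷ lead(D) = −5x⁵ ÷ x² = −5x³. Subtract (−5x³)·D = −5x⁵ + 35x⁴ − 45x³. Remainder: −4x⁴ + 25x³ − 15x² − 27x − 4.
Step 3: lead(−4x⁴ + 25x³ − 15x² − 27x − 4) ÷ lead(D) = −4x⁴ ÷ x² = −4x². Subtract (−4x²)·D = −4x⁴ + 28x³ − 36x². Remainder: −3x³ + 21x² − 27x − 4.
Step 4: lead(−3x³ + 21x² − 27x − 4) ÷ lead(D) = −3x³ ÷ x² = −3x. Subtract (−3x)·D = −3x³ + 21x² − 27x. Remainder: −4.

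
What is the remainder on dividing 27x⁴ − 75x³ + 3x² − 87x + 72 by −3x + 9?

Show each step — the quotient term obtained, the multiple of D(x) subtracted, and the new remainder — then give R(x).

Step 1: lead(27x⁴ − 75x³ + 3x² − 87x + 72) ÷ lead(D) = 27x⁴ ÷ −3x = −9x³. Subtract (−9x³)·D = 27x⁴ − 81x³. Remainder: 6x³ + 3x² − 87x + 72.
Step 2: lead(6x³ + 3x² − 87x + 72) ÷ lead(D) = 6x³ ÷ −3x = −2x². Subtract (−2x²)·D = 6x³ − 18x². Remainder: 21x² − 87x + 72.
Step 3: lead(21x² − 87x + 72) ÷ lead(D) = 21x² ÷ −3x = −7x. Subtract (−7x)·D = 21x² − 63x. Remainder: −24x + 72.
Step 4: lead(−24x + 72) ÷ lead(D) = −24x ÷ −3x = 8. Subtract (8)·D = −24x + 72. Remainder: 0.

R(x) = 0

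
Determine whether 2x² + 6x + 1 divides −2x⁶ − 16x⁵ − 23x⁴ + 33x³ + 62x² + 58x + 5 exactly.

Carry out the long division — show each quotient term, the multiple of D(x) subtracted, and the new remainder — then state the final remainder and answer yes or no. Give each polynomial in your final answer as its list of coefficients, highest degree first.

Step 1: lead(−2x⁶ − 16x⁵ − 23x⁴ + 33x³ + 62x² + 58x + 5) ÷ lead(D) = −2x⁶ ÷ 2x² = −x⁴. Subtract (−x⁴)·D = −2x⁶ − 6x⁵ − x⁴. Remainder: −10x⁵ − 22x⁴ + 33x³ + 62x² + 58x + 5.
Step 2: lead(−10x⁵ − 22x⁴ + 33x³ + 62x² + 58x + 5) ÷ lead(D) = −10x⁵ ÷ 2x² = −5x³. Subtract (−5x³)·D = −10x⁵ − 30x⁴ − 5x³. Remainder: 8x⁴ + 38x³ + 62x² + 58x + 5.
Step 3: lead(8x⁴ + 38x³ + 62x² + 58x + 5) ÷ lead(D) = 8x⁴ ÷ 2x² = 4x². Subtract (4x²)·D = 8x⁴ + 24x³ + 4x². Remainder: 14x³ + 58x² + 58x + 5.
Step 4: lead(14x³ + 58x² + 58x + 5) ÷ lead(D) = 14x³ ÷ 2x² = 7x. Subtract (7x)·D = 14x³ + 42x² + 7x. Remainder: 16x² + 51x + 5.
Step 5: lead(16x² + 51x + 5) ÷ lead(D) = 16x² ÷ 2x² = 8. Subtract (8)·D = 16x² + 48x + 8. Remainder: 3x − 3.

R = [3, -3], so D(x) is not a factor of P(x). no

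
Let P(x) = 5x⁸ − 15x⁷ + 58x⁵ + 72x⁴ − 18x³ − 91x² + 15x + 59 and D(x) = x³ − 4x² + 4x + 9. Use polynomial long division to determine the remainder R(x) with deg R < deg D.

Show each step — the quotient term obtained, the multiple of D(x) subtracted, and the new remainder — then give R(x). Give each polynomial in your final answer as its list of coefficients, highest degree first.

Step 1: lead(5x⁸ − 15x⁷ + 58x⁵ + 72x⁴ − 18x³ − 91x² + 15x + 59) ÷ lead(D) = 5x⁸ ÷ x³ = 5x⁵. Subtract (5x⁵)·D = 5x⁸ − 20x⁷ + 20x⁶ + 45x⁵. Remainder: 5x⁷ − 20x⁶ + 13x⁵ + 72x⁴ − 18x³ − 91x² + 15x + 59.
Step 2: lead(5x⁷ − 20x⁶ + 13x⁵ + 72x⁴ − 18x³ − 91x² + 15x + 59) ÷ lead(D) = 5x⁷ ÷ x³ = 5x⁴. Subtract (5x⁴)·D = 5x⁷ − 20x⁶ + 20x⁵ + 45x⁴. Remainder: −7x⁵ + 27x⁴ − 18x³ − 91x² + 15x + 59.
Step 3: lead(−7x⁵ + 27x⁴ − 18x³ − 91x² + 15x + 59) ÷ lead(D) = −7x⁵ ÷ x³ = −7x². Subtract (−7x²)·D = −7x⁵ + 28x⁴ − 28x³ − 63x². Remainder: −x⁴ + 10x³ − 28x² + 15x + 59.
Step 4: lead(−x⁴ + 10x³ − 28x² + 15x + 59) ÷ lead(D) = −x⁴ ÷ x³ = −x. Subtract (−x)·D = −x⁴ + 4x³ − 4x² − 9x. Remainder: 6x³ − 24x² + 24x + 59.
Step 5: lead(6x³ − 24x² + 24x + 59) ÷ lead(D) = 6x³ ÷ x³ = 6. Subtract (6)·D = 6x³ − 24x² + 24x + 54. Remainder: 5.

R = [5]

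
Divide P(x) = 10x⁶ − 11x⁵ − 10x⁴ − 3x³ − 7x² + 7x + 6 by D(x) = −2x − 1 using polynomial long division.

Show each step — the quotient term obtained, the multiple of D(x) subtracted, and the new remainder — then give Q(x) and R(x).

Q(x) = −5x⁵ + 8x⁴ + x³ + x² + 3x − 5; R(x) = 1

Step 1: lead(10x⁶ − 11x⁵ − 10x⁴ − 3x³ − 7x² + 7x + 6) ÷ lead(D) = 10x⁶ ÷ −2x = −5x⁵. Subtract (−5x⁵)·D = 10x⁶ + 5x⁵. Remainder: −16x⁵ − 10x⁴ − 3x³ − 7x² + 7x + 6.
Step 2: lead(−16x⁵ − 10x⁴ − 3x³ − 7x² + 7x + 6) ÷ lead(D) = −16x⁵ ÷ −2x = 8x⁴. Subtract (8x⁴)·D = −16x⁵ − 8x⁴. Remainder: −2x⁴ − 3x³ − 7x² + 7x + 6.
Step 3: lead(−2x⁴ − 3x³ − 7x² + 7x + 6) ÷ lead(D) = −2x⁴ ÷ −2x = x³. Subtract (x³)·D = −2x⁴ − x³. Remainder: −2x³ − 7x² + 7x + 6.
Step 4: lead(−2x³ − 7x² + 7x + 6) ÷ lead(D) = −2x³ ÷ −2x = x². Subtract (x²)·D = −2x³ − x². Remainder: −6x² + 7x + 6.
Step 5: lead(−6x² + 7x + 6) ÷ lead(D) = −6x² ÷ −2x = 3x. Subtract (3x)·D = −6x² − 3x. Remainder: 10x + 6.
Step 6: lead(10x + 6) ÷ lead(D) = 10x ÷ −2x = −5. Subtract (−5)·D = 10x + 5. Remainder: 1.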